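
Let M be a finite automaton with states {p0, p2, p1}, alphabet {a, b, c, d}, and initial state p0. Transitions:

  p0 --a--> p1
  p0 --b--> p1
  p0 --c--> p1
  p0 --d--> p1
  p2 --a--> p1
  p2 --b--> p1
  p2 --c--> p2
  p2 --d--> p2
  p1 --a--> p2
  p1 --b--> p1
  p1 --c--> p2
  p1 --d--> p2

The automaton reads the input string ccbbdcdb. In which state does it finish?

p1

start at p0
read 'c': p0 → p1
read 'c': p1 → p2
read 'b': p2 → p1
read 'b': p1 → p1
read 'd': p1 → p2
read 'c': p2 → p2
read 'd': p2 → p2
read 'b': p2 → p1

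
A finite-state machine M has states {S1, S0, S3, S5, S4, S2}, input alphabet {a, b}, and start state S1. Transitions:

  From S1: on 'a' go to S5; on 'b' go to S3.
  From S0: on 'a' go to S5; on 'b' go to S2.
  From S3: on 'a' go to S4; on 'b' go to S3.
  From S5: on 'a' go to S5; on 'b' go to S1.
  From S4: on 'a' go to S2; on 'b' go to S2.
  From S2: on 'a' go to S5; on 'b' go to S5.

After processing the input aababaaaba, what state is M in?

S5

S1 → S5 → S5 → S1 → S5 → S1 → S5 → S5 → S5 → S1 → S5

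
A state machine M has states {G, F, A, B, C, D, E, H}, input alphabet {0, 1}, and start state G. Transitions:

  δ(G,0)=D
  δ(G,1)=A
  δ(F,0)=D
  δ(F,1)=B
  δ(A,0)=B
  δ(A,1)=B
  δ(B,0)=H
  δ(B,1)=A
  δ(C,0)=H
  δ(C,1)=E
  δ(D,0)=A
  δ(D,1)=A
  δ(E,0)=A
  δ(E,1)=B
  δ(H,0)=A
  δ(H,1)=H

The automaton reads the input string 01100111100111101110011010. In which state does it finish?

B

start at G
read '0': G → D
read '1': D → A
read '1': A → B
read '0': B → H
read '0': H → A
read '1': A → B
read '1': B → A
read '1': A → B
read '1': B → A
read '0': A → B
read '0': B → H
read '1': H → H
read '1': H → H
read '1': H → H
read '1': H → H
read '0': H → A
read '1': A → B
read '1': B → A
read '1': A → B
read '0': B → H
read '0': H → A
read '1': A → B
read '1': B → A
read '0': A → B
read '1': B → A
read '0': A → B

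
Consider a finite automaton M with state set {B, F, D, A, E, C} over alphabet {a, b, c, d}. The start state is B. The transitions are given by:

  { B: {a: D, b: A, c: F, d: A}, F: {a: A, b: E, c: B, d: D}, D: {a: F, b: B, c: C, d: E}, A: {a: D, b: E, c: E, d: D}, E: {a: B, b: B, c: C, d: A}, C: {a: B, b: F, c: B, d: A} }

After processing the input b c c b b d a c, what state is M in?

B → A → E → C → F → E → A → D → C

C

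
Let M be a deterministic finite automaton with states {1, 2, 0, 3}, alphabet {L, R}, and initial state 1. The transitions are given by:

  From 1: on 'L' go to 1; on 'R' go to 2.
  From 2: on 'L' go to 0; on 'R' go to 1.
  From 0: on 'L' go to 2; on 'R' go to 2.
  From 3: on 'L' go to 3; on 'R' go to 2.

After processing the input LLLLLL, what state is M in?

1

start at 1
read 'L': 1 → 1
read 'L': 1 → 1
read 'L': 1 → 1
read 'L': 1 → 1
read 'L': 1 → 1
read 'L': 1 → 1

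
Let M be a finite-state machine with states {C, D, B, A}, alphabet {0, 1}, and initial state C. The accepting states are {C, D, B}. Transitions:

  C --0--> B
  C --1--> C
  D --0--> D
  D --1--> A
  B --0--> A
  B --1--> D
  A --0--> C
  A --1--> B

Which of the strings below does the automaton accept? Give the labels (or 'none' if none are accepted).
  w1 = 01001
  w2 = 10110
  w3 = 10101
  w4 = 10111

w1: C → B → D → D → D → A  → end A, rejected
w2: C → C → B → D → A → C  → end C, accepted
w3: C → C → B → D → D → A  → end A, rejected
w4: C → C → B → D → A → B  → end B, accepted

w2, w4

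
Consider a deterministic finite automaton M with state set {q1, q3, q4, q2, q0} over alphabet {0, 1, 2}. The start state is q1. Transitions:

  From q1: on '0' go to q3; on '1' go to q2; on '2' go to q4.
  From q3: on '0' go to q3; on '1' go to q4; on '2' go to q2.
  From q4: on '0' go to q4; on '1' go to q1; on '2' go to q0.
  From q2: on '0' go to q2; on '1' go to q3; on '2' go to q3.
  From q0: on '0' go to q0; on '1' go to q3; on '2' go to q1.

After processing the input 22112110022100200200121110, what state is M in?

q3

start at q1
read '2': q1 → q4
read '2': q4 → q0
read '1': q0 → q3
read '1': q3 → q4
read '2': q4 → q0
read '1': q0 → q3
read '1': q3 → q4
read '0': q4 → q4
read '0': q4 → q4
read '2': q4 → q0
read '2': q0 → q1
read '1': q1 → q2
read '0': q2 → q2
read '0': q2 → q2
read '2': q2 → q3
read '0': q3 → q3
read '0': q3 → q3
read '2': q3 → q2
read '0': q2 → q2
read '0': q2 → q2
read '1': q2 → q3
read '2': q3 → q2
read '1': q2 → q3
read '1': q3 → q4
read '1': q4 → q1
read '0': q1 → q3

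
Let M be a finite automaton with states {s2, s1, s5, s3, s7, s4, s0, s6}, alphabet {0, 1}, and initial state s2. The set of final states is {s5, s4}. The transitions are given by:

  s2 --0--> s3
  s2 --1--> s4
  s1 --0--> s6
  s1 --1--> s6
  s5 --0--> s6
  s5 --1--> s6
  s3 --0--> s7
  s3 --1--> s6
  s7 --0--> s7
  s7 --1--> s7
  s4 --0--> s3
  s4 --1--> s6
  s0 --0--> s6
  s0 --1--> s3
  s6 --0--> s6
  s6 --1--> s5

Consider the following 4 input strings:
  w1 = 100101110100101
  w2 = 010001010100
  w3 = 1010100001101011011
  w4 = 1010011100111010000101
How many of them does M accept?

1

w1: Trace: s2 -1-> s4 -0-> s3 -0-> s7 -1-> s7 -0-> s7 -1-> s7 -1-> s7 -1-> s7 -0-> s7 -1-> s7 -0-> s7 -0-> s7 -1-> s7 -0-> s7 -1-> s7  → end s7, rejected
w2: Trace: s2 -0-> s3 -1-> s6 -0-> s6 -0-> s6 -0-> s6 -1-> s5 -0-> s6 -1-> s5 -0-> s6 -1-> s5 -0-> s6 -0-> s6  → end s6, rejected
w3: Trace: s2 -1-> s4 -0-> s3 -1-> s6 -0-> s6 -1-> s5 -0-> s6 -0-> s6 -0-> s6 -0-> s6 -1-> s5 -1-> s6 -0-> s6 -1-> s5 -0-> s6 -1-> s5 -1-> s6 -0-> s6 -1-> s5 -1-> s6  → end s6, rejected
w4: Trace: s2 -1-> s4 -0-> s3 -1-> s6 -0-> s6 -0-> s6 -1-> s5 -1-> s6 -1-> s5 -0-> s6 -0-> s6 -1-> s5 -1-> s6 -1-> s5 -0-> s6 -1-> s5 -0-> s6 -0-> s6 -0-> s6 -0-> s6 -1-> s5 -0-> s6 -1-> s5  → end s5, accepted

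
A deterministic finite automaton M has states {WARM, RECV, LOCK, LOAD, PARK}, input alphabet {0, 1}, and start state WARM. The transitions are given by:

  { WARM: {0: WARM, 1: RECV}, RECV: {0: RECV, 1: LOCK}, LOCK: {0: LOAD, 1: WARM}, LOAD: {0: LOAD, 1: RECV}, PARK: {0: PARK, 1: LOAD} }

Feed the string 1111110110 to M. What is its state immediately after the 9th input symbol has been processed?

start at WARM
read '1': WARM → RECV
read '1': RECV → LOCK
read '1': LOCK → WARM
read '1': WARM → RECV
read '1': RECV → LOCK
read '1': LOCK → WARM
read '0': WARM → WARM
read '1': WARM → RECV
read '1': RECV → LOCK
After 9 symbols: LOCK.

LOCK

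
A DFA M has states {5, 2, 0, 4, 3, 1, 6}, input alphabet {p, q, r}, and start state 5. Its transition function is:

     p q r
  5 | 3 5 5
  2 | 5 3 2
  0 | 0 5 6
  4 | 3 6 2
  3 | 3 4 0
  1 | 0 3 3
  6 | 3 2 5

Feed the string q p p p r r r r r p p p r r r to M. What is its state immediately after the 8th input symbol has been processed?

5

start at 5
read 'q': 5 → 5
read 'p': 5 → 3
read 'p': 3 → 3
read 'p': 3 → 3
read 'r': 3 → 0
read 'r': 0 → 6
read 'r': 6 → 5
read 'r': 5 → 5
After 8 symbols: 5.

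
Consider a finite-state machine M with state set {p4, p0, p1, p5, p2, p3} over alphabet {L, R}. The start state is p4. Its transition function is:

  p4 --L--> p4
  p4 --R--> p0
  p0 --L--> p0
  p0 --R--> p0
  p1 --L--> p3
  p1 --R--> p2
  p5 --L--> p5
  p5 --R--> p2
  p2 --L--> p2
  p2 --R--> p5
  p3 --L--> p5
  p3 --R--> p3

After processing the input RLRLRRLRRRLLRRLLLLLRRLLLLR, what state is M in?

p4 → p0 → p0 → p0 → p0 → p0 → p0 → p0 → p0 → p0 → p0 → p0 → p0 → p0 → p0 → p0 → p0 → p0 → p0 → p0 → p0 → p0 → p0 → p0 → p0 → p0 → p0

p0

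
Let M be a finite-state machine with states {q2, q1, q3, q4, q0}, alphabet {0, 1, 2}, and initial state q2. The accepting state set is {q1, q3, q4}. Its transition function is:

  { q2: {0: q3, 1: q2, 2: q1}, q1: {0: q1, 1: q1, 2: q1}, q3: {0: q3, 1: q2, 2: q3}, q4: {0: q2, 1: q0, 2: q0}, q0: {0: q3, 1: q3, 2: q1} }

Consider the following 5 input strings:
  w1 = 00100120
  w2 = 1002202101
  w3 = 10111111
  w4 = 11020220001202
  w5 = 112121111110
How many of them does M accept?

w1: q2 → q3 → q3 → q2 → q3 → q3 → q2 → q1 → q1  → end q1, accepted
w2: q2 → q2 → q3 → q3 → q3 → q3 → q3 → q3 → q2 → q3 → q2  → end q2, rejected
w3: q2 → q2 → q3 → q2 → q2 → q2 → q2 → q2 → q2  → end q2, rejected
w4: q2 → q2 → q2 → q3 → q3 → q3 → q3 → q3 → q3 → q3 → q3 → q2 → q1 → q1 → q1  → end q1, accepted
w5: q2 → q2 → q2 → q1 → q1 → q1 → q1 → q1 → q1 → q1 → q1 → q1 → q1  → end q1, accepted

3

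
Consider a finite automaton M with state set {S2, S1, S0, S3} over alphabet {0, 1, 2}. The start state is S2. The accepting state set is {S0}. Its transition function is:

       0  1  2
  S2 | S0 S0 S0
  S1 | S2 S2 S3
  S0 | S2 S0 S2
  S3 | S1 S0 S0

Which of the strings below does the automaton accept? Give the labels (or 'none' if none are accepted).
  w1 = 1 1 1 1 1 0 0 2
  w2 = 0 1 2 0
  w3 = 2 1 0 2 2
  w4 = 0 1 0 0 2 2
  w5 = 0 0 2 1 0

w2, w4

w1:
  start at S2
  read '1': S2 → S0
  read '1': S0 → S0
  read '1': S0 → S0
  read '1': S0 → S0
  read '1': S0 → S0
  read '0': S0 → S2
  read '0': S2 → S0
  read '2': S0 → S2
  end S2, rejected
w2:
  start at S2
  read '0': S2 → S0
  read '1': S0 → S0
  read '2': S0 → S2
  read '0': S2 → S0
  end S0, accepted
w3:
  start at S2
  read '2': S2 → S0
  read '1': S0 → S0
  read '0': S0 → S2
  read '2': S2 → S0
  read '2': S0 → S2
  end S2, rejected
w4:
  start at S2
  read '0': S2 → S0
  read '1': S0 → S0
  read '0': S0 → S2
  read '0': S2 → S0
  read '2': S0 → S2
  read '2': S2 → S0
  end S0, accepted
w5:
  start at S2
  read '0': S2 → S0
  read '0': S0 → S2
  read '2': S2 → S0
  read '1': S0 → S0
  read '0': S0 → S2
  end S2, rejected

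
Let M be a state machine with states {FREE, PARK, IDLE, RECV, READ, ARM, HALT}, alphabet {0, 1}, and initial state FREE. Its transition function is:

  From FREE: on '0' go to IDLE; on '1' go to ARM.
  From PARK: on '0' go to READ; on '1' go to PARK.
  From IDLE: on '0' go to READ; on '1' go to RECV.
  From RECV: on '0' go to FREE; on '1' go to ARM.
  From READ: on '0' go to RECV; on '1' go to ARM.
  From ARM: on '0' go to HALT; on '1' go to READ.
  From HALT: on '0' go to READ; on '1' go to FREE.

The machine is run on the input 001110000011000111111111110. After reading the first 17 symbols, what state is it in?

READ

start at FREE
read '0': FREE → IDLE
read '0': IDLE → READ
read '1': READ → ARM
read '1': ARM → READ
read '1': READ → ARM
read '0': ARM → HALT
read '0': HALT → READ
read '0': READ → RECV
read '0': RECV → FREE
read '0': FREE → IDLE
read '1': IDLE → RECV
read '1': RECV → ARM
read '0': ARM → HALT
read '0': HALT → READ
read '0': READ → RECV
read '1': RECV → ARM
read '1': ARM → READ
After 17 symbols: READ.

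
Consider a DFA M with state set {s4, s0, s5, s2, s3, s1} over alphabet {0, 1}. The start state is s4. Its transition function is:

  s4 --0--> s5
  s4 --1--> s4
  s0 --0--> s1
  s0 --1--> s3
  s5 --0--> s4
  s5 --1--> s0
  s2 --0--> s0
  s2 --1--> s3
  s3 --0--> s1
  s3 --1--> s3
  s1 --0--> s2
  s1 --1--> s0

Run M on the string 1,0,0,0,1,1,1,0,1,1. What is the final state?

s3

Trace: s4 -1-> s4 -0-> s5 -0-> s4 -0-> s5 -1-> s0 -1-> s3 -1-> s3 -0-> s1 -1-> s0 -1-> s3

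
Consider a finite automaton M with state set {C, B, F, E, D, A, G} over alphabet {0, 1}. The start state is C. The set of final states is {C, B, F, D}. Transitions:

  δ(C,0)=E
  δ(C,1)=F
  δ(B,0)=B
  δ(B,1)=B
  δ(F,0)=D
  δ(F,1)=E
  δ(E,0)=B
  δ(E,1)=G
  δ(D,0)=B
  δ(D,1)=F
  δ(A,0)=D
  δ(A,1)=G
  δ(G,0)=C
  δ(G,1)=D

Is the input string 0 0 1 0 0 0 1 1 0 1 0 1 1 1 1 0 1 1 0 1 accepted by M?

Yes

Trace: C -0-> E -0-> B -1-> B -0-> B -0-> B -0-> B -1-> B -1-> B -0-> B -1-> B -0-> B -1-> B -1-> B -1-> B -1-> B -0-> B -1-> B -1-> B -0-> B -1-> B
End state B is accepting.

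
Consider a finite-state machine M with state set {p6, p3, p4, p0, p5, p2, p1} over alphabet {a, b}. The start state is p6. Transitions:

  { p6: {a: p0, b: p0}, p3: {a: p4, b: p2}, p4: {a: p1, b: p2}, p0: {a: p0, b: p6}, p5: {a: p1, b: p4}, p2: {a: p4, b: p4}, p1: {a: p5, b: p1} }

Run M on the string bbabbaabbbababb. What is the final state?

p6 → p0 → p6 → p0 → p6 → p0 → p0 → p0 → p6 → p0 → p6 → p0 → p6 → p0 → p6 → p0

p0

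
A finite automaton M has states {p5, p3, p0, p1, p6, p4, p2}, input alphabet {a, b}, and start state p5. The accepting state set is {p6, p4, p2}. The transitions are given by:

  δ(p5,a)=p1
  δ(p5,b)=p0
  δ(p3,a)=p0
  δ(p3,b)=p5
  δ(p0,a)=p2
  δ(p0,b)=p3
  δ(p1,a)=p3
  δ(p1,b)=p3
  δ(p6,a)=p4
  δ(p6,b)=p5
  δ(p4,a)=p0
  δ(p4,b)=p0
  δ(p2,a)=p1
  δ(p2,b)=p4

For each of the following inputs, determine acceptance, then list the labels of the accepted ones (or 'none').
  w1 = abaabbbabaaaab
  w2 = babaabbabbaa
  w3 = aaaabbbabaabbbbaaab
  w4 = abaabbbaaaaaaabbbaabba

w1:
  start at p5
  read 'a': p5 → p1
  read 'b': p1 → p3
  read 'a': p3 → p0
  read 'a': p0 → p2
  read 'b': p2 → p4
  read 'b': p4 → p0
  read 'b': p0 → p3
  read 'a': p3 → p0
  read 'b': p0 → p3
  read 'a': p3 → p0
  read 'a': p0 → p2
  read 'a': p2 → p1
  read 'a': p1 → p3
  read 'b': p3 → p5
  end p5, rejected
w2:
  start at p5
  read 'b': p5 → p0
  read 'a': p0 → p2
  read 'b': p2 → p4
  read 'a': p4 → p0
  read 'a': p0 → p2
  read 'b': p2 → p4
  read 'b': p4 → p0
  read 'a': p0 → p2
  read 'b': p2 → p4
  read 'b': p4 → p0
  read 'a': p0 → p2
  read 'a': p2 → p1
  end p1, rejected
w3:
  start at p5
  read 'a': p5 → p1
  read 'a': p1 → p3
  read 'a': p3 → p0
  read 'a': p0 → p2
  read 'b': p2 → p4
  read 'b': p4 → p0
  read 'b': p0 → p3
  read 'a': p3 → p0
  read 'b': p0 → p3
  read 'a': p3 → p0
  read 'a': p0 → p2
  read 'b': p2 → p4
  read 'b': p4 → p0
  read 'b': p0 → p3
  read 'b': p3 → p5
  read 'a': p5 → p1
  read 'a': p1 → p3
  read 'a': p3 → p0
  read 'b': p0 → p3
  end p3, rejected
w4:
  start at p5
  read 'a': p5 → p1
  read 'b': p1 → p3
  read 'a': p3 → p0
  read 'a': p0 → p2
  read 'b': p2 → p4
  read 'b': p4 → p0
  read 'b': p0 → p3
  read 'a': p3 → p0
  read 'a': p0 → p2
  read 'a': p2 → p1
  read 'a': p1 → p3
  read 'a': p3 → p0
  read 'a': p0 → p2
  read 'a': p2 → p1
  read 'b': p1 → p3
  read 'b': p3 → p5
  read 'b': p5 → p0
  read 'a': p0 → p2
  read 'a': p2 → p1
  read 'b': p1 → p3
  read 'b': p3 → p5
  read 'a': p5 → p1
  end p1, rejected

none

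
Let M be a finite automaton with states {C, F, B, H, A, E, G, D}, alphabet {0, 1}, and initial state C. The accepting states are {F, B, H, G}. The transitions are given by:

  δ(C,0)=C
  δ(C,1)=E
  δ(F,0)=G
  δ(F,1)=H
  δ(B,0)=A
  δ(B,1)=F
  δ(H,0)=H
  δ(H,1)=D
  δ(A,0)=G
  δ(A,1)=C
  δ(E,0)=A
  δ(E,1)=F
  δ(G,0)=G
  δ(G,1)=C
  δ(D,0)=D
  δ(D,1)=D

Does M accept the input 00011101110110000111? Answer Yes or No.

No

C → C → C → C → E → F → H → H → D → D → D → D → D → D → D → D → D → D → D → D → D
End state D is not accepting.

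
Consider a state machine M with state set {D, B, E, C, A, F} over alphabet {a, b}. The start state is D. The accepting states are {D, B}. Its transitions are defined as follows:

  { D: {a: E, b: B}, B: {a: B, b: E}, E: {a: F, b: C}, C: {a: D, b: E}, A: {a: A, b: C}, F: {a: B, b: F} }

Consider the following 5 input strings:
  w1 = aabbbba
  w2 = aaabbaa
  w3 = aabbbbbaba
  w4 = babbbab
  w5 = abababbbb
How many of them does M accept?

1

w1: Trace: D -a-> E -a-> F -b-> F -b-> F -b-> F -b-> F -a-> B  → end B, accepted
w2: Trace: D -a-> E -a-> F -a-> B -b-> E -b-> C -a-> D -a-> E  → end E, rejected
w3: Trace: D -a-> E -a-> F -b-> F -b-> F -b-> F -b-> F -b-> F -a-> B -b-> E -a-> F  → end F, rejected
w4: Trace: D -b-> B -a-> B -b-> E -b-> C -b-> E -a-> F -b-> F  → end F, rejected
w5: Trace: D -a-> E -b-> C -a-> D -b-> B -a-> B -b-> E -b-> C -b-> E -b-> C  → end C, rejected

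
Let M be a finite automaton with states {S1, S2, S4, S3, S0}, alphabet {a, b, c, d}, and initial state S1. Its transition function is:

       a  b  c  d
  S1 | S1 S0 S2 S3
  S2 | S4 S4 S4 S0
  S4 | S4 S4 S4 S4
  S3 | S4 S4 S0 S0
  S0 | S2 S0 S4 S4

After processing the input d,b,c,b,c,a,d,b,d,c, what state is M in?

S4

start at S1
read 'd': S1 → S3
read 'b': S3 → S4
read 'c': S4 → S4
read 'b': S4 → S4
read 'c': S4 → S4
read 'a': S4 → S4
read 'd': S4 → S4
read 'b': S4 → S4
read 'd': S4 → S4
read 'c': S4 → S4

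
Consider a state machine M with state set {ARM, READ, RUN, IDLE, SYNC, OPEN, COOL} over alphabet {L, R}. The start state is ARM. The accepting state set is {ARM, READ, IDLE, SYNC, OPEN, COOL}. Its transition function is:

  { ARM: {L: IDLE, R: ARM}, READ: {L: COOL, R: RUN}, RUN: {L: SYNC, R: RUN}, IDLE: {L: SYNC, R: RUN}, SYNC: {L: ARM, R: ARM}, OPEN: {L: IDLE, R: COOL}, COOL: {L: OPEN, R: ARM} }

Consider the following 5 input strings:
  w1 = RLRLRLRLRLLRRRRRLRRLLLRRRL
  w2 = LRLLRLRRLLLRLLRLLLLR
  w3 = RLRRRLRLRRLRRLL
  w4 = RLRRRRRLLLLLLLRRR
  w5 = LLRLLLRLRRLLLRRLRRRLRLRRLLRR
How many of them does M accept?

w1: ARM → ARM → IDLE → RUN → SYNC → ARM → IDLE → RUN → SYNC → ARM → IDLE → SYNC → ARM → ARM → ARM → ARM → ARM → IDLE → RUN → RUN → SYNC → ARM → IDLE → RUN → RUN → RUN → SYNC  → end SYNC, accepted
w2: ARM → IDLE → RUN → SYNC → ARM → ARM → IDLE → RUN → RUN → SYNC → ARM → IDLE → RUN → SYNC → ARM → ARM → IDLE → SYNC → ARM → IDLE → RUN  → end RUN, rejected
w3: ARM → ARM → IDLE → RUN → RUN → RUN → SYNC → ARM → IDLE → RUN → RUN → SYNC → ARM → ARM → IDLE → SYNC  → end SYNC, accepted
w4: ARM → ARM → IDLE → RUN → RUN → RUN → RUN → RUN → SYNC → ARM → IDLE → SYNC → ARM → IDLE → SYNC → ARM → ARM → ARM  → end ARM, accepted
w5: ARM → IDLE → SYNC → ARM → IDLE → SYNC → ARM → ARM → IDLE → RUN → RUN → SYNC → ARM → IDLE → RUN → RUN → SYNC → ARM → ARM → ARM → IDLE → RUN → SYNC → ARM → ARM → IDLE → SYNC → ARM → ARM  → end ARM, accepted

4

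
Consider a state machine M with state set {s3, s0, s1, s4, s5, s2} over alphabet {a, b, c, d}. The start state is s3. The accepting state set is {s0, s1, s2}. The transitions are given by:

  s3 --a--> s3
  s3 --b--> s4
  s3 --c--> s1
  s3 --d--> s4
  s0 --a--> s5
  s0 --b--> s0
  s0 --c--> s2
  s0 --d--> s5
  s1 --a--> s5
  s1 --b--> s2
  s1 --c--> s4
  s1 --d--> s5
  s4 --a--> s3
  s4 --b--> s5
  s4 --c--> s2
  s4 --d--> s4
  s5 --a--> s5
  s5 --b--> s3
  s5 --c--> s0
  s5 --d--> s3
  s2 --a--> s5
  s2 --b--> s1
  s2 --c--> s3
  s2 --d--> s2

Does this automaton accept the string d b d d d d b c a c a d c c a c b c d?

s3 → s4 → s5 → s3 → s4 → s4 → s4 → s5 → s0 → s5 → s0 → s5 → s3 → s1 → s4 → s3 → s1 → s2 → s3 → s4
End state s4 is not accepting.

No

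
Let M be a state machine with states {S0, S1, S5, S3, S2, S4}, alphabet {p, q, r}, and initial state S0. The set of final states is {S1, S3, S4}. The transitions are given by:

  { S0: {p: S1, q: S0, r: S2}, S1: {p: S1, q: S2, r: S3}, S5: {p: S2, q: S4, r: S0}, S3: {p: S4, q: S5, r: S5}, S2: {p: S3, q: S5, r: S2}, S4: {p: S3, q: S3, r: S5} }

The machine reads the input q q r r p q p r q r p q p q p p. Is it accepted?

Yes

S0 → S0 → S0 → S2 → S2 → S3 → S5 → S2 → S2 → S5 → S0 → S1 → S2 → S3 → S5 → S2 → S3
End state S3 is accepting.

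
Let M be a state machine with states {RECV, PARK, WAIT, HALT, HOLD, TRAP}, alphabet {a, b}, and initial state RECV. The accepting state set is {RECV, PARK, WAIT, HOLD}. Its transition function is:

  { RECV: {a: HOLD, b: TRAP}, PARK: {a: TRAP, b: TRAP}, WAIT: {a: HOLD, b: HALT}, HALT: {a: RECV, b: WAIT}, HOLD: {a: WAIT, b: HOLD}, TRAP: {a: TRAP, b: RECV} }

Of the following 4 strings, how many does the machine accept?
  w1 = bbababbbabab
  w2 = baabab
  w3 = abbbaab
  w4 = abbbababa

3

w1: Trace: RECV -b-> TRAP -b-> RECV -a-> HOLD -b-> HOLD -a-> WAIT -b-> HALT -b-> WAIT -b-> HALT -a-> RECV -b-> TRAP -a-> TRAP -b-> RECV  → end RECV, accepted
w2: Trace: RECV -b-> TRAP -a-> TRAP -a-> TRAP -b-> RECV -a-> HOLD -b-> HOLD  → end HOLD, accepted
w3: Trace: RECV -a-> HOLD -b-> HOLD -b-> HOLD -b-> HOLD -a-> WAIT -a-> HOLD -b-> HOLD  → end HOLD, accepted
w4: Trace: RECV -a-> HOLD -b-> HOLD -b-> HOLD -b-> HOLD -a-> WAIT -b-> HALT -a-> RECV -b-> TRAP -a-> TRAP  → end TRAP, rejected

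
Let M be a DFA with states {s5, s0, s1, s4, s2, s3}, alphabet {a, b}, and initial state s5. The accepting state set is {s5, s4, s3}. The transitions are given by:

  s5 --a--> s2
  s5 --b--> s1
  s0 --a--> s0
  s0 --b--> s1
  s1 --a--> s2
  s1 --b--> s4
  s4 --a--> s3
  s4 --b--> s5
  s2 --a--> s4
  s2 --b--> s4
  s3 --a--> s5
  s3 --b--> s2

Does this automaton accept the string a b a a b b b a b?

Trace: s5 -a-> s2 -b-> s4 -a-> s3 -a-> s5 -b-> s1 -b-> s4 -b-> s5 -a-> s2 -b-> s4
End state s4 is accepting.

Yes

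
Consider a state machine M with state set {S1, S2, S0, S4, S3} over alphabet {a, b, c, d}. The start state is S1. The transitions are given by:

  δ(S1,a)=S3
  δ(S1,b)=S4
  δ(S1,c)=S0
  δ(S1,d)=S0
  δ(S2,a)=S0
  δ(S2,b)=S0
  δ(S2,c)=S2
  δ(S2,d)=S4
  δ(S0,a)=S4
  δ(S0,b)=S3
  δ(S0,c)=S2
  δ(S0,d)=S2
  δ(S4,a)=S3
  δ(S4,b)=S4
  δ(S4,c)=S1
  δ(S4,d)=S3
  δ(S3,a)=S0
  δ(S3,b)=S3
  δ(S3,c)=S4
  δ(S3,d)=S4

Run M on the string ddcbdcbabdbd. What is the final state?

S4

start at S1
read 'd': S1 → S0
read 'd': S0 → S2
read 'c': S2 → S2
read 'b': S2 → S0
read 'd': S0 → S2
read 'c': S2 → S2
read 'b': S2 → S0
read 'a': S0 → S4
read 'b': S4 → S4
read 'd': S4 → S3
read 'b': S3 → S3
read 'd': S3 → S4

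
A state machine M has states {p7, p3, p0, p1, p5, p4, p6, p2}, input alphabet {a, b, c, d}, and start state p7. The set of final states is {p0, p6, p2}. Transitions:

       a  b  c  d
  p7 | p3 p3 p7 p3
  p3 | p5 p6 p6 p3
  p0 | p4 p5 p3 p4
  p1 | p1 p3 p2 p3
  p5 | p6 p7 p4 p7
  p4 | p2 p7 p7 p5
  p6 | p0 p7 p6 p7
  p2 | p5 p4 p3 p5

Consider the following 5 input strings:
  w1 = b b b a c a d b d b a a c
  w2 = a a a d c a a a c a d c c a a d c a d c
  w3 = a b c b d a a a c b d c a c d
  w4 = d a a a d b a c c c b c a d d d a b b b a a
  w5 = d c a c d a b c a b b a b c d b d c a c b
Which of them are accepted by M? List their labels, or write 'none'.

w2, w5

w1: p7 → p3 → p6 → p7 → p3 → p6 → p0 → p4 → p7 → p3 → p6 → p0 → p4 → p7  → end p7, rejected
w2: p7 → p3 → p5 → p6 → p7 → p7 → p3 → p5 → p6 → p6 → p0 → p4 → p7 → p7 → p3 → p5 → p7 → p7 → p3 → p3 → p6  → end p6, accepted
w3: p7 → p3 → p6 → p6 → p7 → p3 → p5 → p6 → p0 → p3 → p6 → p7 → p7 → p3 → p6 → p7  → end p7, rejected
w4: p7 → p3 → p5 → p6 → p0 → p4 → p7 → p3 → p6 → p6 → p6 → p7 → p7 → p3 → p3 → p3 → p3 → p5 → p7 → p3 → p6 → p0 → p4  → end p4, rejected
w5: p7 → p3 → p6 → p0 → p3 → p3 → p5 → p7 → p7 → p3 → p6 → p7 → p3 → p6 → p6 → p7 → p3 → p3 → p6 → p0 → p3 → p6  → end p6, accepted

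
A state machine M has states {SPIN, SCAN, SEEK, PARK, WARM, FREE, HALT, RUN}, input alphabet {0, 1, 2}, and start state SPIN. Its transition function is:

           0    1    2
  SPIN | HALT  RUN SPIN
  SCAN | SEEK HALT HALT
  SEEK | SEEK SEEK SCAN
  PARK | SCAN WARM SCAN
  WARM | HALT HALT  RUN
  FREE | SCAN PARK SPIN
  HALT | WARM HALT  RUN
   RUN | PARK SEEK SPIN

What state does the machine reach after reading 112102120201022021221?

start at SPIN
read '1': SPIN → RUN
read '1': RUN → SEEK
read '2': SEEK → SCAN
read '1': SCAN → HALT
read '0': HALT → WARM
read '2': WARM → RUN
read '1': RUN → SEEK
read '2': SEEK → SCAN
read '0': SCAN → SEEK
read '2': SEEK → SCAN
read '0': SCAN → SEEK
read '1': SEEK → SEEK
read '0': SEEK → SEEK
read '2': SEEK → SCAN
read '2': SCAN → HALT
read '0': HALT → WARM
read '2': WARM → RUN
read '1': RUN → SEEK
read '2': SEEK → SCAN
read '2': SCAN → HALT
read '1': HALT → HALT

HALT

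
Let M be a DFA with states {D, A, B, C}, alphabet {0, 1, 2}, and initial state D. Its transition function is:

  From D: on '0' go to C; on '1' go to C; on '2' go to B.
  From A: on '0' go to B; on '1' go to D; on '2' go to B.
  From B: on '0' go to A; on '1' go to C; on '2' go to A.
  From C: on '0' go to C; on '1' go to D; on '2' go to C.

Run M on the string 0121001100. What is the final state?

C

start at D
read '0': D → C
read '1': C → D
read '2': D → B
read '1': B → C
read '0': C → C
read '0': C → C
read '1': C → D
read '1': D → C
read '0': C → C
read '0': C → C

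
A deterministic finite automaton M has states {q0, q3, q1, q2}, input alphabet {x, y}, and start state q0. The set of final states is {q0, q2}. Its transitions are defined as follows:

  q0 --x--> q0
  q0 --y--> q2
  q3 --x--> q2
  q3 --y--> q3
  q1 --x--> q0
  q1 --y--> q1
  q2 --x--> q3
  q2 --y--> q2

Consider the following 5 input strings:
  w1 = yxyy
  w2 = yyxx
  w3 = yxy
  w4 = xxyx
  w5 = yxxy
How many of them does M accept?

2

w1: q0 → q2 → q3 → q3 → q3  → end q3, rejected
w2: q0 → q2 → q2 → q3 → q2  → end q2, accepted
w3: q0 → q2 → q3 → q3  → end q3, rejected
w4: q0 → q0 → q0 → q2 → q3  → end q3, rejected
w5: q0 → q2 → q3 → q2 → q2  → end q2, accepted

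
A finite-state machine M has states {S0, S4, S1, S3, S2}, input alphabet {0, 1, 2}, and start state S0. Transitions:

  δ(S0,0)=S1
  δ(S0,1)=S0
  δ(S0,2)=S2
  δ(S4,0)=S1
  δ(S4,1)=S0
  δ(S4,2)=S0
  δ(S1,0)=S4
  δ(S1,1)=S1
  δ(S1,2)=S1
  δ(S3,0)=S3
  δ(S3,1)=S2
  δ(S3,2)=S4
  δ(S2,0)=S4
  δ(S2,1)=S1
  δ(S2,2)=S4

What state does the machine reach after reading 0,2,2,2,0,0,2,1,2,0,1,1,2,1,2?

S1

Trace: S0 -0-> S1 -2-> S1 -2-> S1 -2-> S1 -0-> S4 -0-> S1 -2-> S1 -1-> S1 -2-> S1 -0-> S4 -1-> S0 -1-> S0 -2-> S2 -1-> S1 -2-> S1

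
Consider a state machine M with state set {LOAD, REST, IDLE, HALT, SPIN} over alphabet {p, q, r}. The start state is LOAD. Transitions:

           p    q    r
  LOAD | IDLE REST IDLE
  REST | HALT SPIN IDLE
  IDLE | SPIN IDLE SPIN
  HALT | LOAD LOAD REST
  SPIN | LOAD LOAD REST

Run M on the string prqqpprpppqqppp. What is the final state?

IDLE

start at LOAD
read 'p': LOAD → IDLE
read 'r': IDLE → SPIN
read 'q': SPIN → LOAD
read 'q': LOAD → REST
read 'p': REST → HALT
read 'p': HALT → LOAD
read 'r': LOAD → IDLE
read 'p': IDLE → SPIN
read 'p': SPIN → LOAD
read 'p': LOAD → IDLE
read 'q': IDLE → IDLE
read 'q': IDLE → IDLE
read 'p': IDLE → SPIN
read 'p': SPIN → LOAD
read 'p': LOAD → IDLE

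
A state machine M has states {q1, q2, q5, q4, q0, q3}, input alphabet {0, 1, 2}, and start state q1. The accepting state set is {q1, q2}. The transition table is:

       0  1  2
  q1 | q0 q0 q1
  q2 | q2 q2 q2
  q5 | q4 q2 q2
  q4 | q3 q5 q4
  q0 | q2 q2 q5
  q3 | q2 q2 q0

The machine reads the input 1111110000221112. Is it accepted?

Yes

start at q1
read '1': q1 → q0
read '1': q0 → q2
read '1': q2 → q2
read '1': q2 → q2
read '1': q2 → q2
read '1': q2 → q2
read '0': q2 → q2
read '0': q2 → q2
read '0': q2 → q2
read '0': q2 → q2
read '2': q2 → q2
read '2': q2 → q2
read '1': q2 → q2
read '1': q2 → q2
read '1': q2 → q2
read '2': q2 → q2
End state q2 is accepting.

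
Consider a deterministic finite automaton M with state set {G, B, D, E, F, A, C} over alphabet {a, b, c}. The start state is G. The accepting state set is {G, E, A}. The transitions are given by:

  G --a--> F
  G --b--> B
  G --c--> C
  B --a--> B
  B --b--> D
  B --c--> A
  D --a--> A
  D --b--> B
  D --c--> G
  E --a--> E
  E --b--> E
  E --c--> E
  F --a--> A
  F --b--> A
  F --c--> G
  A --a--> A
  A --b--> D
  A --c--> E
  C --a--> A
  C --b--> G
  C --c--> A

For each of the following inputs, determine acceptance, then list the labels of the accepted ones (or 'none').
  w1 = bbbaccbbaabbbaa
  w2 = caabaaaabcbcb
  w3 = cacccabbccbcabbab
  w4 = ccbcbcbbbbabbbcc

w1:
  start at G
  read 'b': G → B
  read 'b': B → D
  read 'b': D → B
  read 'a': B → B
  read 'c': B → A
  read 'c': A → E
  read 'b': E → E
  read 'b': E → E
  read 'a': E → E
  read 'a': E → E
  read 'b': E → E
  read 'b': E → E
  read 'b': E → E
  read 'a': E → E
  read 'a': E → E
  end E, accepted
w2:
  start at G
  read 'c': G → C
  read 'a': C → A
  read 'a': A → A
  read 'b': A → D
  read 'a': D → A
  read 'a': A → A
  read 'a': A → A
  read 'a': A → A
  read 'b': A → D
  read 'c': D → G
  read 'b': G → B
  read 'c': B → A
  read 'b': A → D
  end D, rejected
w3:
  start at G
  read 'c': G → C
  read 'a': C → A
  read 'c': A → E
  read 'c': E → E
  read 'c': E → E
  read 'a': E → E
  read 'b': E → E
  read 'b': E → E
  read 'c': E → E
  read 'c': E → E
  read 'b': E → E
  read 'c': E → E
  read 'a': E → E
  read 'b': E → E
  read 'b': E → E
  read 'a': E → E
  read 'b': E → E
  end E, accepted
w4:
  start at G
  read 'c': G → C
  read 'c': C → A
  read 'b': A → D
  read 'c': D → G
  read 'b': G → B
  read 'c': B → A
  read 'b': A → D
  read 'b': D → B
  read 'b': B → D
  read 'b': D → B
  read 'a': B → B
  read 'b': B → D
  read 'b': D → B
  read 'b': B → D
  read 'c': D → G
  read 'c': G → C
  end C, rejected

w1, w3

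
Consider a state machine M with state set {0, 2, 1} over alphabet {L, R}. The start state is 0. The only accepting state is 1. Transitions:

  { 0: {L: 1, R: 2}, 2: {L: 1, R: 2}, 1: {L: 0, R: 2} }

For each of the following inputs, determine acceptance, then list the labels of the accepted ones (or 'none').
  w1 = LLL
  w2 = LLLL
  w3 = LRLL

w1

w1: 0 → 1 → 0 → 1  → end 1, accepted
w2: 0 → 1 → 0 → 1 → 0  → end 0, rejected
w3: 0 → 1 → 2 → 1 → 0  → end 0, rejected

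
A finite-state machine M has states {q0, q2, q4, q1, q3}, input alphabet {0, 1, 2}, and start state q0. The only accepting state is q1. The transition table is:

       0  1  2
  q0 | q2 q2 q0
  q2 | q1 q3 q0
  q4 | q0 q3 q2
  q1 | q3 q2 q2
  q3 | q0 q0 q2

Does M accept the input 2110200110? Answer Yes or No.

q0 → q0 → q2 → q3 → q0 → q0 → q2 → q1 → q2 → q3 → q0
End state q0 is not accepting.

No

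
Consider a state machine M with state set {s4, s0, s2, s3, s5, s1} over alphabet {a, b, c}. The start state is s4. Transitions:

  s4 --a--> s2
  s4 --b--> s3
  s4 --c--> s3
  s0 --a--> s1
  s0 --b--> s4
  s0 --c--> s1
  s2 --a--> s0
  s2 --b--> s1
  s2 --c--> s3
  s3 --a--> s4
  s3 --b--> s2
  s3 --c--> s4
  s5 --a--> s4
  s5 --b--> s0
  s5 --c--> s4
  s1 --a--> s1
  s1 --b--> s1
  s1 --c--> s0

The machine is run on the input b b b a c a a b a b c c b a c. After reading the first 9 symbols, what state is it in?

s1

start at s4
read 'b': s4 → s3
read 'b': s3 → s2
read 'b': s2 → s1
read 'a': s1 → s1
read 'c': s1 → s0
read 'a': s0 → s1
read 'a': s1 → s1
read 'b': s1 → s1
read 'a': s1 → s1
After 9 symbols: s1.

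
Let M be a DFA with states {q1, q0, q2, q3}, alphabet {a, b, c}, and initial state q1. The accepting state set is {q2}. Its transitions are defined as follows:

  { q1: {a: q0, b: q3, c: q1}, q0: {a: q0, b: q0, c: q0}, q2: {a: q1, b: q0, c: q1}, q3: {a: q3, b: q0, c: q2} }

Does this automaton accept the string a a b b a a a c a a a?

start at q1
read 'a': q1 → q0
read 'a': q0 → q0
read 'b': q0 → q0
read 'b': q0 → q0
read 'a': q0 → q0
read 'a': q0 → q0
read 'a': q0 → q0
read 'c': q0 → q0
read 'a': q0 → q0
read 'a': q0 → q0
read 'a': q0 → q0
End state q0 is not accepting.

No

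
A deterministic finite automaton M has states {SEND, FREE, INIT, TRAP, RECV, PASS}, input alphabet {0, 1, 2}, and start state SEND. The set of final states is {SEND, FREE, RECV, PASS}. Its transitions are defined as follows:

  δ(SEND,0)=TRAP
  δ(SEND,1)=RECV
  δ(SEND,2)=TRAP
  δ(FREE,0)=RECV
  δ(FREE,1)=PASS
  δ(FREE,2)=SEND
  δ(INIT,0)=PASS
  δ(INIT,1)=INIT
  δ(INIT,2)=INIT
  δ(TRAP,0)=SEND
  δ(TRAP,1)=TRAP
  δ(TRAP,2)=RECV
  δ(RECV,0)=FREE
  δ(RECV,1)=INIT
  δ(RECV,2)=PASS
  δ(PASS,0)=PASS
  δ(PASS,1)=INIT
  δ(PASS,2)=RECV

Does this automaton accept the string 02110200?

Yes

start at SEND
read '0': SEND → TRAP
read '2': TRAP → RECV
read '1': RECV → INIT
read '1': INIT → INIT
read '0': INIT → PASS
read '2': PASS → RECV
read '0': RECV → FREE
read '0': FREE → RECV
End state RECV is accepting.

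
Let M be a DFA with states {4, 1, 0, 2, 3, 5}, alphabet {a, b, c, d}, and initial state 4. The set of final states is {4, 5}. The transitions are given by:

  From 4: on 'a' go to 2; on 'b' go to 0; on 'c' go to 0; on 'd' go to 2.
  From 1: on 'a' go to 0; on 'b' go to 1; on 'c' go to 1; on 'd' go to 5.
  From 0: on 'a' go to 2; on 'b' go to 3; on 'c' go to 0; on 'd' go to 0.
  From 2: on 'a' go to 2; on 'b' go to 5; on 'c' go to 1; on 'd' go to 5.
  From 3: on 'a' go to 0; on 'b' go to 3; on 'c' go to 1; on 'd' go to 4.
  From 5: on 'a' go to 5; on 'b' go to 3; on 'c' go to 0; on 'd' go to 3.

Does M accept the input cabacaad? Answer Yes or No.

Trace: 4 -c-> 0 -a-> 2 -b-> 5 -a-> 5 -c-> 0 -a-> 2 -a-> 2 -d-> 5
End state 5 is accepting.

Yes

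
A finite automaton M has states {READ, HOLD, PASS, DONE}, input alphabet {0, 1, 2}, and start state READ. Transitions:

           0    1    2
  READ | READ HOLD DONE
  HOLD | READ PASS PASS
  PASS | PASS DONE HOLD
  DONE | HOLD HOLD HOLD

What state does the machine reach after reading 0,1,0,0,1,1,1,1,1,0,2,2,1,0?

HOLD

READ → READ → HOLD → READ → READ → HOLD → PASS → DONE → HOLD → PASS → PASS → HOLD → PASS → DONE → HOLD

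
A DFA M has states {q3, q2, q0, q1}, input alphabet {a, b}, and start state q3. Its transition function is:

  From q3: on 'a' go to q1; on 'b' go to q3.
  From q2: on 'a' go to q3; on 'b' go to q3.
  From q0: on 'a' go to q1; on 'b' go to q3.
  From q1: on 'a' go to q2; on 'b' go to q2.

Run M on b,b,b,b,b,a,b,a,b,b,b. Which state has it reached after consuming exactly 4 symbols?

start at q3
read 'b': q3 → q3
read 'b': q3 → q3
read 'b': q3 → q3
read 'b': q3 → q3
After 4 symbols: q3.

q3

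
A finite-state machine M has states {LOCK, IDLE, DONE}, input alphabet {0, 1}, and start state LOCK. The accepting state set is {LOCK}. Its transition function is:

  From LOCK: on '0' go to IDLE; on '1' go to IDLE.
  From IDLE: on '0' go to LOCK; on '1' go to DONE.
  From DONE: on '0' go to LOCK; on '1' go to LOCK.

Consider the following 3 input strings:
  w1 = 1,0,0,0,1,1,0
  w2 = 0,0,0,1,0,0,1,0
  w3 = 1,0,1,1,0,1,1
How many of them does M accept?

2

w1: Trace: LOCK -1-> IDLE -0-> LOCK -0-> IDLE -0-> LOCK -1-> IDLE -1-> DONE -0-> LOCK  → end LOCK, accepted
w2: Trace: LOCK -0-> IDLE -0-> LOCK -0-> IDLE -1-> DONE -0-> LOCK -0-> IDLE -1-> DONE -0-> LOCK  → end LOCK, accepted
w3: Trace: LOCK -1-> IDLE -0-> LOCK -1-> IDLE -1-> DONE -0-> LOCK -1-> IDLE -1-> DONE  → end DONE, rejected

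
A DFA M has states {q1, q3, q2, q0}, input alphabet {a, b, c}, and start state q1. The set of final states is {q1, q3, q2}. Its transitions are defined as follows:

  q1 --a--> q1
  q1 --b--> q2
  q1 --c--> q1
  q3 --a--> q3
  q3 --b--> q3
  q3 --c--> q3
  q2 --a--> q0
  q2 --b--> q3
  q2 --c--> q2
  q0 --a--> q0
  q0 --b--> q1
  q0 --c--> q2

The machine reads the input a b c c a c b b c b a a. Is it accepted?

Yes

Trace: q1 -a-> q1 -b-> q2 -c-> q2 -c-> q2 -a-> q0 -c-> q2 -b-> q3 -b-> q3 -c-> q3 -b-> q3 -a-> q3 -a-> q3
End state q3 is accepting.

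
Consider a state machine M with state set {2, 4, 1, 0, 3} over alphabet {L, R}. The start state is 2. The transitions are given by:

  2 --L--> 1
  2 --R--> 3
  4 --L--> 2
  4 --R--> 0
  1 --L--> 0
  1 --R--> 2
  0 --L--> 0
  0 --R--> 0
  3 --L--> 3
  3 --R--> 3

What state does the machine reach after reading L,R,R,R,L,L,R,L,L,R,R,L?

3

start at 2
read 'L': 2 → 1
read 'R': 1 → 2
read 'R': 2 → 3
read 'R': 3 → 3
read 'L': 3 → 3
read 'L': 3 → 3
read 'R': 3 → 3
read 'L': 3 → 3
read 'L': 3 → 3
read 'R': 3 → 3
read 'R': 3 → 3
read 'L': 3 → 3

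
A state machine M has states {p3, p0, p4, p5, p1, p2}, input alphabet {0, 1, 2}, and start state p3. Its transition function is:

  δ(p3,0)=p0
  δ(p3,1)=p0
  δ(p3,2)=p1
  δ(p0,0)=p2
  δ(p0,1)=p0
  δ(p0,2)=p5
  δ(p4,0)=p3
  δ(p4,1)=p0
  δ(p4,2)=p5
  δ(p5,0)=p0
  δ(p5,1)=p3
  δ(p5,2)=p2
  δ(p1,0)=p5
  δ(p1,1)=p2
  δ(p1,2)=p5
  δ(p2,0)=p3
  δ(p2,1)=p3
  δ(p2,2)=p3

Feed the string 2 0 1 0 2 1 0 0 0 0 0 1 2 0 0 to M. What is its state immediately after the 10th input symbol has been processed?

p0

Trace: p3 -2-> p1 -0-> p5 -1-> p3 -0-> p0 -2-> p5 -1-> p3 -0-> p0 -0-> p2 -0-> p3 -0-> p0
After 10 symbols: p0.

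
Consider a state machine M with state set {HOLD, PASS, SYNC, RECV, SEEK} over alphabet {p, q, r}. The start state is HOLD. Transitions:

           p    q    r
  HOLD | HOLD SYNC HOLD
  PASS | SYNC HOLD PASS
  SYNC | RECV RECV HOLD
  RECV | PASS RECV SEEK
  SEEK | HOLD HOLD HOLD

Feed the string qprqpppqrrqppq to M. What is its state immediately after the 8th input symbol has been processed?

start at HOLD
read 'q': HOLD → SYNC
read 'p': SYNC → RECV
read 'r': RECV → SEEK
read 'q': SEEK → HOLD
read 'p': HOLD → HOLD
read 'p': HOLD → HOLD
read 'p': HOLD → HOLD
read 'q': HOLD → SYNC
After 8 symbols: SYNC.

SYNC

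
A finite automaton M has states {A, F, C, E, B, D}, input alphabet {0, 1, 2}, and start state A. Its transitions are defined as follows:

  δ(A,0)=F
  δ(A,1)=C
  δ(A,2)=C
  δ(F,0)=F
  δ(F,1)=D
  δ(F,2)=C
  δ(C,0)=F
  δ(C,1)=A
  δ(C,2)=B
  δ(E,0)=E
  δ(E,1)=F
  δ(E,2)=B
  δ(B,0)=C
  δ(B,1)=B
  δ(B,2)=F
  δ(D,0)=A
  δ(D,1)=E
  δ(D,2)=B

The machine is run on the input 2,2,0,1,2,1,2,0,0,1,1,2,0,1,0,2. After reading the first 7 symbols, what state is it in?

C

Trace: A -2-> C -2-> B -0-> C -1-> A -2-> C -1-> A -2-> C
After 7 symbols: C.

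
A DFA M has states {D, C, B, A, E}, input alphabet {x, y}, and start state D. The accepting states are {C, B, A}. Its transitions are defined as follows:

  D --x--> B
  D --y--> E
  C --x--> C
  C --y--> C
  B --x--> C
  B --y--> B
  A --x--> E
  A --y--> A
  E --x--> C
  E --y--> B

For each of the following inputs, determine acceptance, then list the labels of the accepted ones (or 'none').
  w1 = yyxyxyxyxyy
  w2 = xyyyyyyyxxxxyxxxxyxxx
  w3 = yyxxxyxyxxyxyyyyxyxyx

w1, w2, w3

w1: Trace: D -y-> E -y-> B -x-> C -y-> C -x-> C -y-> C -x-> C -y-> C -x-> C -y-> C -y-> C  → end C, accepted
w2: Trace: D -x-> B -y-> B -y-> B -y-> B -y-> B -y-> B -y-> B -y-> B -x-> C -x-> C -x-> C -x-> C -y-> C -x-> C -x-> C -x-> C -x-> C -y-> C -x-> C -x-> C -x-> C  → end C, accepted
w3: Trace: D -y-> E -y-> B -x-> C -x-> C -x-> C -y-> C -x-> C -y-> C -x-> C -x-> C -y-> C -x-> C -y-> C -y-> C -y-> C -y-> C -x-> C -y-> C -x-> C -y-> C -x-> C  → end C, accepted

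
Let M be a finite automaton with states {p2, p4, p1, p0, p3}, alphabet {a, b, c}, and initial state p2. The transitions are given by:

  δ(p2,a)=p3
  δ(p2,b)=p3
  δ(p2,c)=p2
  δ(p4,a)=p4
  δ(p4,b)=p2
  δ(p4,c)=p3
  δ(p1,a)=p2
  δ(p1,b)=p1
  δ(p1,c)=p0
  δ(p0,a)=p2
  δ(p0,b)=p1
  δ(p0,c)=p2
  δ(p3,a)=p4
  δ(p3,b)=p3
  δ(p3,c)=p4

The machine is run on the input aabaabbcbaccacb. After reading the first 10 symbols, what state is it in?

p3

start at p2
read 'a': p2 → p3
read 'a': p3 → p4
read 'b': p4 → p2
read 'a': p2 → p3
read 'a': p3 → p4
read 'b': p4 → p2
read 'b': p2 → p3
read 'c': p3 → p4
read 'b': p4 → p2
read 'a': p2 → p3
After 10 symbols: p3.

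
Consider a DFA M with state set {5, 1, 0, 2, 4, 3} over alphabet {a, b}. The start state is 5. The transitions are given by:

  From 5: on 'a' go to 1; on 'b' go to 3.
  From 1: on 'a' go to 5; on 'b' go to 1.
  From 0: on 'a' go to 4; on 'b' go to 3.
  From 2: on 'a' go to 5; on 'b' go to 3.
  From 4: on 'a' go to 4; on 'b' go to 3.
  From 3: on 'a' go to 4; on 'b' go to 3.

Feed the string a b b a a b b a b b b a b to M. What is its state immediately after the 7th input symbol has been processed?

1

5 → 1 → 1 → 1 → 5 → 1 → 1 → 1
After 7 symbols: 1.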